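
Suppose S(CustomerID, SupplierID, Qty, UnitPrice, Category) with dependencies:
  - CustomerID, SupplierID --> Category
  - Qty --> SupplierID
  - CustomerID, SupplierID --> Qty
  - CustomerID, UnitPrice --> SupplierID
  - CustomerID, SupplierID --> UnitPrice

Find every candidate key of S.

No FD produces {CustomerID}, so it must be in every candidate key.
Closure of {CustomerID, Qty} is {Category, CustomerID, Qty, SupplierID, UnitPrice}, the whole schema; {CustomerID, Qty} is a candidate key.
Closure of {CustomerID, SupplierID} is {Category, CustomerID, Qty, SupplierID, UnitPrice}, the whole schema; {CustomerID, SupplierID} is a candidate key.
Closure of {CustomerID, UnitPrice} is {Category, CustomerID, Qty, SupplierID, UnitPrice}, the whole schema; {CustomerID, UnitPrice} is a candidate key.
No proper subset of any of these is a key, and no other minimal superkey exists.

{CustomerID, Qty}, {CustomerID, SupplierID}, {CustomerID, UnitPrice}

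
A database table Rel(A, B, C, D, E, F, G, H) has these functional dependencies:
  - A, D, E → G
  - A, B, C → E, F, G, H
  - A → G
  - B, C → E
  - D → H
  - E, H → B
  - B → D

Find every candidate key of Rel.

{A, B, C}, {A, C, D, E}, {A, C, E, H}

No FD produces {A, C}, so they must be in every candidate key.
{A, B, C} is a candidate key since {A, B, C}⁺ = {A, B, C, D, E, F, G, H} covers every attribute.
{A, C, D, E} is a candidate key since {A, C, D, E}⁺ = {A, B, C, D, E, F, G, H} covers every attribute.
{A, C, E, H} is a candidate key since {A, C, E, H}⁺ = {A, B, C, D, E, F, G, H} covers every attribute.
No proper subset of any of these is a key, and no other minimal superkey exists.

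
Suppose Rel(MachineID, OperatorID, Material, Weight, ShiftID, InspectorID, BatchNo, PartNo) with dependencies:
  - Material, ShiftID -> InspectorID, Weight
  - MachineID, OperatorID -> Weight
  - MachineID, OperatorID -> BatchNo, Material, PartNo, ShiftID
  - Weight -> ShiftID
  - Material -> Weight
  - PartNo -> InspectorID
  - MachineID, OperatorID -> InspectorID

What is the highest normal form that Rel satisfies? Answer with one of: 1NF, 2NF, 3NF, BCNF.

Candidate key: {MachineID, OperatorID}. Prime attributes: {MachineID, OperatorID}.
Material, ShiftID -> InspectorID, Weight breaks BCNF: {Material, ShiftID}⁺ = {InspectorID, Material, ShiftID, Weight}, so {Material, ShiftID} is not a superkey.
Because {InspectorID, Weight} are non-prime and the left side of Material, ShiftID -> InspectorID, Weight is not a superkey, the relation is not in 3NF.
Checking every proper subset of each key, none determines a non-prime attribute — 2NF is satisfied.

2NF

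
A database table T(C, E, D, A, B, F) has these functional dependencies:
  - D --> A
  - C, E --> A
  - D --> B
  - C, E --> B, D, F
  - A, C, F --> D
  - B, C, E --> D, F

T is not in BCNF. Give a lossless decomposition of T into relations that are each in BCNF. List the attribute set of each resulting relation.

Candidate key of the original relation: {C, E}.
Within {A, B, C, D, E, F}: {D}⁺ ∩ {A, B, C, D, E, F} = {A, B, D}, not the whole set, so D --> A, B violates BCNF; decompose into {A, B, D} and {C, D, E, F}.
{A, B, D} is in BCNF.
{C, D, E, F} is in BCNF.

{A, B, D}; {C, D, E, F}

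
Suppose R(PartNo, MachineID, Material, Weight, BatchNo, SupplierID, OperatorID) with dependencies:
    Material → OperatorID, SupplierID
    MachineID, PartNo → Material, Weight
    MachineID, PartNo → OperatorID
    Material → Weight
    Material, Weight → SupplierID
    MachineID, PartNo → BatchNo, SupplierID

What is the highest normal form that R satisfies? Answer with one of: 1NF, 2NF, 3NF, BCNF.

Candidate key: {MachineID, PartNo}. Prime attributes: {MachineID, PartNo}.
For Material → OperatorID, SupplierID we have {Material}⁺ = {Material, OperatorID, SupplierID, Weight}; {Material} is not a superkey, so BCNF fails.
Material → OperatorID, SupplierID determines the non-prime attributes {OperatorID, SupplierID} from a non-superkey — 3NF is violated.
No non-prime attribute depends on a proper subset of any candidate key, so 2NF holds.

2NF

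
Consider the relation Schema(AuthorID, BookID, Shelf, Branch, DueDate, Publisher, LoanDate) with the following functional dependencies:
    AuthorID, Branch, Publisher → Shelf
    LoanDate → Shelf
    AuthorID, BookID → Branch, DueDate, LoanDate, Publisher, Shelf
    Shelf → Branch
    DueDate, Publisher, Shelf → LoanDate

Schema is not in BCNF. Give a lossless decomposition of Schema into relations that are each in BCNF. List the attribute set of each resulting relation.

{AuthorID, BookID, DueDate, LoanDate, Publisher}; {AuthorID, Publisher, Shelf}; {Branch, LoanDate}; {Branch, Shelf}

Candidate key of the original relation: {AuthorID, BookID}.
In {AuthorID, BookID, Branch, DueDate, LoanDate, Publisher, Shelf}, {AuthorID, Branch, Publisher} is not a superkey ({AuthorID, Branch, Publisher}⁺ restricted to this set is {AuthorID, Branch, Publisher, Shelf}), so split on AuthorID, Branch, Publisher → Shelf into {AuthorID, Branch, Publisher, Shelf} and {AuthorID, BookID, Branch, DueDate, LoanDate, Publisher}.
In {AuthorID, Branch, Publisher, Shelf}, {Shelf} is not a superkey ({Shelf}⁺ restricted to this set is {Branch, Shelf}), so split on Shelf → Branch into {Branch, Shelf} and {AuthorID, Publisher, Shelf}.
{Branch, Shelf}: every determinant is a superkey — BCNF.
{AuthorID, Publisher, Shelf}: every determinant is a superkey — BCNF.
In {AuthorID, BookID, Branch, DueDate, LoanDate, Publisher}, {LoanDate} is not a superkey ({LoanDate}⁺ restricted to this set is {Branch, LoanDate}), so split on LoanDate → Branch into {Branch, LoanDate} and {AuthorID, BookID, DueDate, LoanDate, Publisher}.
{Branch, LoanDate}: every determinant is a superkey — BCNF.
{AuthorID, BookID, DueDate, LoanDate, Publisher}: every determinant is a superkey — BCNF.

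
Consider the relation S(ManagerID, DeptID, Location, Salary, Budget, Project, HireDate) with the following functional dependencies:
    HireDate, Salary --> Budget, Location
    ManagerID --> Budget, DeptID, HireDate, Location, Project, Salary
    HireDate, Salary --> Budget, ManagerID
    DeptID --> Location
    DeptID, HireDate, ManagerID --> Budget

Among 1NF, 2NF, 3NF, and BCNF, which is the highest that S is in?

Candidate keys: {HireDate, Salary}, {ManagerID}. Prime attributes: {HireDate, ManagerID, Salary}.
For DeptID --> Location we have {DeptID}⁺ = {DeptID, Location}; {DeptID} is not a superkey, so BCNF fails.
Because {Location} is non-prime and the left side of DeptID --> Location is not a superkey, the relation is not in 3NF.
Checking every proper subset of each key, none determines a non-prime attribute — 2NF is satisfied.

2NF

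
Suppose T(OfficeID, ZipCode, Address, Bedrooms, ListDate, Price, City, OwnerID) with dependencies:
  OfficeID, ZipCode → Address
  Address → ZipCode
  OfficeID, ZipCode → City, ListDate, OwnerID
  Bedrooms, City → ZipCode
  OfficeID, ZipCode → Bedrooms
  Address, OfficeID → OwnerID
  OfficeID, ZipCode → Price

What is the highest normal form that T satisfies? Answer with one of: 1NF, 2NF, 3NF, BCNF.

3NF

Candidate keys: {Address, OfficeID}, {Bedrooms, City, OfficeID}, {OfficeID, ZipCode}. Prime attributes: {Address, Bedrooms, City, OfficeID, ZipCode}.
Address → ZipCode breaks BCNF: {Address}⁺ = {Address, ZipCode}, so {Address} is not a superkey.
But every attribute on its right side ({ZipCode}) is prime, and the same holds for every other non-superkey FD, so 3NF still holds.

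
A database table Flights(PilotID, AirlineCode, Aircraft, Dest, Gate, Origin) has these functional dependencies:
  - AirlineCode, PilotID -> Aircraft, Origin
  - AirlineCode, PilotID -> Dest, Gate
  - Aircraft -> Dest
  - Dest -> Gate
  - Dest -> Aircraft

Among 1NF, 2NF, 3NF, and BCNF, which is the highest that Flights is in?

2NF

Candidate key: {AirlineCode, PilotID}. Prime attributes: {AirlineCode, PilotID}.
Aircraft -> Dest: {Aircraft}⁺ = {Aircraft, Dest, Gate}, which is not all of the attributes, so the left side is not a superkey — BCNF is violated.
Aircraft -> Dest has non-prime {Dest} on the right and a non-superkey on the left, so 3NF fails.
No proper subset of a key has a non-prime attribute in its closure, so there is no partial dependency; 2NF holds.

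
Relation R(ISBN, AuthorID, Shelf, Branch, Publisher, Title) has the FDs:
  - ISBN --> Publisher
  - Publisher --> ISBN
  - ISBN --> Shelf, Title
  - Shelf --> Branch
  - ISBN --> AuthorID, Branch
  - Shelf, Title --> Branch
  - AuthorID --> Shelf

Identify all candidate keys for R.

{ISBN}, {Publisher}

{ISBN} is a candidate key since {ISBN}⁺ = {AuthorID, Branch, ISBN, Publisher, Shelf, Title} covers every attribute.
{Publisher} is a candidate key since {Publisher}⁺ = {AuthorID, Branch, ISBN, Publisher, Shelf, Title} covers every attribute.
No proper subset of any of these is a key, and no other minimal superkey exists.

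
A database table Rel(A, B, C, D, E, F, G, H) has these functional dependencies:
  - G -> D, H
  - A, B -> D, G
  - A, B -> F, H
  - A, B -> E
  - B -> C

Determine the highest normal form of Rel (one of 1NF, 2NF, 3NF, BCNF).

1NF

Candidate key: {A, B}. Prime attributes: {A, B}.
G -> D, H breaks BCNF: {G}⁺ = {D, G, H}, so {G} is not a superkey.
Because {D, H} are non-prime and the left side of G -> D, H is not a superkey, the relation is not in 3NF.
Since {B} ⊂ {A, B} and {B}⁺ ⊇ {C} with {C} non-prime, there is a partial dependency; 2NF fails.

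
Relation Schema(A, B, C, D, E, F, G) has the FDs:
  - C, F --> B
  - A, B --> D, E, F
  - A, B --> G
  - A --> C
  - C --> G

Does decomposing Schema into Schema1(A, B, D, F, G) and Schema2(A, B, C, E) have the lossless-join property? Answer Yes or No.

Common attributes: {A, B}; their closure is {A, B, C, D, E, F, G}.
Schema1 is contained in that closure, so Schema1 ∩ Schema2 --> Schema1 holds and the join is lossless.

Yes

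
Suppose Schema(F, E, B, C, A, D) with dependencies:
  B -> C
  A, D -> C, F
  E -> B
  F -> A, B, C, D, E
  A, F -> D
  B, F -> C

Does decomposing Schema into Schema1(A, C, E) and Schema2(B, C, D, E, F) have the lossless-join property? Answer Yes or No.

The shared attributes are {C, E} and {C, E}⁺ = {B, C, E}.
Neither Schema1 nor Schema2 is contained in that closure, so the decomposition is lossy.

No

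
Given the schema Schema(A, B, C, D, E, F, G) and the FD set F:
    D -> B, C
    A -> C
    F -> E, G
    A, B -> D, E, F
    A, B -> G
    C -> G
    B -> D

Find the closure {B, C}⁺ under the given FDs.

Start with {B, C}.
C -> G applies; add {G} → now {B, C, G}.
B -> D applies; add {D} → now {B, C, D, G}.
No further FD applies.

{B, C, D, G}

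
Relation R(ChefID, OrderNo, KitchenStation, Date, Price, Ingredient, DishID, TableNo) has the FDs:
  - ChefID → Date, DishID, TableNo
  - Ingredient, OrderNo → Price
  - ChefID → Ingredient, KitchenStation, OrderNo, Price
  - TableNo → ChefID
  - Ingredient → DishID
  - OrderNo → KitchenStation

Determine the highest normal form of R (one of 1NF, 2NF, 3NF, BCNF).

2NF

Candidate keys: {ChefID}, {TableNo}. Prime attributes: {ChefID, TableNo}.
For Ingredient, OrderNo → Price we have {Ingredient, OrderNo}⁺ = {DishID, Ingredient, KitchenStation, OrderNo, Price}; {Ingredient, OrderNo} is not a superkey, so BCNF fails.
Ingredient, OrderNo → Price determines the non-prime attribute {Price} from a non-superkey — 3NF is violated.
All keys have size 1, which rules out partial dependencies — 2NF is satisfied.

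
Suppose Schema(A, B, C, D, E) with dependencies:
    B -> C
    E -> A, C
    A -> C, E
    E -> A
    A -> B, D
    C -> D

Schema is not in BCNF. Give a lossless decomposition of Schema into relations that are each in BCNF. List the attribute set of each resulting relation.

Candidate keys of the original relation: {A}, {E}.
Within {A, B, C, D, E}: {B}⁺ ∩ {A, B, C, D, E} = {B, C, D}, not the whole set, so B -> C, D violates BCNF; decompose into {B, C, D} and {A, B, E}.
Within {B, C, D}: {C}⁺ ∩ {B, C, D} = {C, D}, not the whole set, so C -> D violates BCNF; decompose into {C, D} and {B, C}.
{C, D}: every determinant is a superkey — BCNF.
{B, C}: every determinant is a superkey — BCNF.
{A, B, E}: every determinant is a superkey — BCNF.

{A, B, E}; {B, C}; {C, D}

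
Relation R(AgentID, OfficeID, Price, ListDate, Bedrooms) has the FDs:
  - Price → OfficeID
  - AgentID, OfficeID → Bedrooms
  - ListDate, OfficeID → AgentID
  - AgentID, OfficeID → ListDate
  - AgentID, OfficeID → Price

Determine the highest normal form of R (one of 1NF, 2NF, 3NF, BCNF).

3NF

Candidate keys: {AgentID, OfficeID}, {AgentID, Price}, {ListDate, OfficeID}, {ListDate, Price}. Prime attributes: {AgentID, ListDate, OfficeID, Price}.
Price → OfficeID: {Price}⁺ = {OfficeID, Price}, which is not all of the attributes, so the left side is not a superkey — BCNF is violated.
Since {OfficeID} ⊆ prime attributes and every other non-superkey FD also has a prime right side, the schema is in 3NF.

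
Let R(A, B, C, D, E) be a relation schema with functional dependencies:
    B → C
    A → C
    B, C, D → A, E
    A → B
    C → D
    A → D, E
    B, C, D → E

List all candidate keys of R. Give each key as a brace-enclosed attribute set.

{A} is a candidate key since {A}⁺ = {A, B, C, D, E} covers every attribute.
{B} is a candidate key since {B}⁺ = {A, B, C, D, E} covers every attribute.
These are minimal and exhaustive — every other superkey contains one of them.

{A}, {B}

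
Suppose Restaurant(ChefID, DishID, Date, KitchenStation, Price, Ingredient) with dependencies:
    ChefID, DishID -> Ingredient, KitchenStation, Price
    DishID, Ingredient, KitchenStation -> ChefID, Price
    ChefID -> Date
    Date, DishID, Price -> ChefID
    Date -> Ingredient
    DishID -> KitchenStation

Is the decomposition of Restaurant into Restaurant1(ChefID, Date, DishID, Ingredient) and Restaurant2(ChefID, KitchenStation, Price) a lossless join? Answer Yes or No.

No

Common attributes: {ChefID}; their closure is {ChefID, Date, Ingredient}.
Restaurant1 ⊄ {ChefID, Date, Ingredient} and Restaurant2 ⊄ {ChefID, Date, Ingredient}, so the split is lossy.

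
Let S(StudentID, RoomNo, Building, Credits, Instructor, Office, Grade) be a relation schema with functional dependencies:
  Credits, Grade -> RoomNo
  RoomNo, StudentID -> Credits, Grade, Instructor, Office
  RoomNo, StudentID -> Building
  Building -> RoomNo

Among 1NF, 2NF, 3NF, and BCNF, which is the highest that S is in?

Candidate keys: {Building, StudentID}, {Credits, Grade, StudentID}, {RoomNo, StudentID}. Prime attributes: {Building, Credits, Grade, RoomNo, StudentID}.
Credits, Grade -> RoomNo breaks BCNF: {Credits, Grade}⁺ = {Credits, Grade, RoomNo}, so {Credits, Grade} is not a superkey.
Since {RoomNo} ⊆ prime attributes and every other non-superkey FD also has a prime right side, the schema is in 3NF.

3NF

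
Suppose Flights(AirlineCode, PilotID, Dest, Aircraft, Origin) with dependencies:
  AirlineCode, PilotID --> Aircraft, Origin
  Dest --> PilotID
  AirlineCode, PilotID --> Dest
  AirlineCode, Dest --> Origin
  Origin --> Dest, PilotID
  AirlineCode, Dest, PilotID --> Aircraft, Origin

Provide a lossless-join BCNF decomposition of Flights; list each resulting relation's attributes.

{Aircraft, AirlineCode, Origin}; {Dest, Origin}; {Dest, PilotID}

Candidate keys of the original relation: {AirlineCode, Dest}, {AirlineCode, Origin}, {AirlineCode, PilotID}.
In {Aircraft, AirlineCode, Dest, Origin, PilotID}, {Dest} is not a superkey ({Dest}⁺ restricted to this set is {Dest, PilotID}), so split on Dest --> PilotID into {Dest, PilotID} and {Aircraft, AirlineCode, Dest, Origin}.
{Dest, PilotID} has no BCNF violation.
In {Aircraft, AirlineCode, Dest, Origin}, {Origin} is not a superkey ({Origin}⁺ restricted to this set is {Dest, Origin}), so split on Origin --> Dest into {Dest, Origin} and {Aircraft, AirlineCode, Origin}.
{Dest, Origin} has no BCNF violation.
{Aircraft, AirlineCode, Origin} has no BCNF violation.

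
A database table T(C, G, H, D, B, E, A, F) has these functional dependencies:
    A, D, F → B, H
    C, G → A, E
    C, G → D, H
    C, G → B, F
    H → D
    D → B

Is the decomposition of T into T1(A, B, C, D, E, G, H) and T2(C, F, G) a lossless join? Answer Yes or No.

Common attributes: {C, G}; their closure is {A, B, C, D, E, F, G, H}.
Since T1 ⊆ {A, B, C, D, E, F, G, H}, the intersection is a superkey of T1; the decomposition is lossless.

Yes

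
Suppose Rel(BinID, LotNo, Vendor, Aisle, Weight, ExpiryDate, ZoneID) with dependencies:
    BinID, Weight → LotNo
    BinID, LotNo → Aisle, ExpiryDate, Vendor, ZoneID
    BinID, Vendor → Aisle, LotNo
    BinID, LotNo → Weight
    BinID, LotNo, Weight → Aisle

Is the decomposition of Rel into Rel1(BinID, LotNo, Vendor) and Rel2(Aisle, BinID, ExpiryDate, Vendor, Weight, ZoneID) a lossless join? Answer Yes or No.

Rel1 ∩ Rel2 = {BinID, Vendor}; its closure under F is {Aisle, BinID, ExpiryDate, LotNo, Vendor, Weight, ZoneID}.
Rel1 is contained in that closure, so Rel1 ∩ Rel2 → Rel1 holds and the join is lossless.

Yes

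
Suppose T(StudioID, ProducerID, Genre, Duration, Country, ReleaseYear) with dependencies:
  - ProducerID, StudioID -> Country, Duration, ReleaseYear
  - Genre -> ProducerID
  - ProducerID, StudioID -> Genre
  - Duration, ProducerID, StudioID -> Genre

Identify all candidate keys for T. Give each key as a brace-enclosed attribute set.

{Genre, StudioID}, {ProducerID, StudioID}

{StudioID} never appears on the right of any FD, so every key must include it.
{Genre, StudioID}⁺ = {Country, Duration, Genre, ProducerID, ReleaseYear, StudioID} — all of the relation — so {Genre, StudioID} is a candidate key.
{ProducerID, StudioID}⁺ = {Country, Duration, Genre, ProducerID, ReleaseYear, StudioID} — all of the relation — so {ProducerID, StudioID} is a candidate key.
These are minimal and exhaustive — every other superkey contains one of them.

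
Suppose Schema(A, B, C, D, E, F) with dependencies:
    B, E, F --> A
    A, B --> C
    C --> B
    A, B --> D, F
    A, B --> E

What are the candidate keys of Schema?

Closure of {A, B} is {A, B, C, D, E, F}, the whole schema; {A, B} is a candidate key.
Closure of {A, C} is {A, B, C, D, E, F}, the whole schema; {A, C} is a candidate key.
Closure of {B, E, F} is {A, B, C, D, E, F}, the whole schema; {B, E, F} is a candidate key.
Closure of {C, E, F} is {A, B, C, D, E, F}, the whole schema; {C, E, F} is a candidate key.
No proper subset of any of these is a key, and no other minimal superkey exists.

{A, B}, {A, C}, {B, E, F}, {C, E, F}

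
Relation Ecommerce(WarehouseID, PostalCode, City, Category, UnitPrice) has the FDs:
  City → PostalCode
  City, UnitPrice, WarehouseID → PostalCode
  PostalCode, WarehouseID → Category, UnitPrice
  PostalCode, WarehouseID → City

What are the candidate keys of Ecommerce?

{City, WarehouseID}, {PostalCode, WarehouseID}

{WarehouseID} never appears on the right of any FD, so every key must include it.
{City, WarehouseID}⁺ = {Category, City, PostalCode, UnitPrice, WarehouseID}, which is every attribute, so {City, WarehouseID} is a candidate key.
{PostalCode, WarehouseID}⁺ = {Category, City, PostalCode, UnitPrice, WarehouseID}, which is every attribute, so {PostalCode, WarehouseID} is a candidate key.
No proper subset of any of these is a key, and no other minimal superkey exists.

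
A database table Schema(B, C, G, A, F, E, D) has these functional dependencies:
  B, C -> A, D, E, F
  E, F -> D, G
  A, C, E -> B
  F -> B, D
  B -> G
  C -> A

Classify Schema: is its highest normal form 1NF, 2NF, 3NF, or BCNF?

Candidate keys: {B, C}, {C, E}, {C, F}. Prime attributes: {B, C, E, F}.
E, F -> D, G: {E, F}⁺ = {B, D, E, F, G}, which is not all of the attributes, so the left side is not a superkey — BCNF is violated.
E, F -> D, G has non-prime {D, G} on the right and a non-superkey on the left, so 3NF fails.
The proper key subset {B} of {B, C} determines non-prime {G}, so the relation is not even in 2NF.

1NF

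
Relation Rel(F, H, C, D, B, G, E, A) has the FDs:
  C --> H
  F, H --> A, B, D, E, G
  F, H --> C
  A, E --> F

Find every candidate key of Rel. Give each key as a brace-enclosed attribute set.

Closure of {C, F} is {A, B, C, D, E, F, G, H}, the whole schema; {C, F} is a candidate key.
Closure of {F, H} is {A, B, C, D, E, F, G, H}, the whole schema; {F, H} is a candidate key.
Closure of {A, C, E} is {A, B, C, D, E, F, G, H}, the whole schema; {A, C, E} is a candidate key.
Closure of {A, E, H} is {A, B, C, D, E, F, G, H}, the whole schema; {A, E, H} is a candidate key.
These are minimal and exhaustive — every other superkey contains one of them.

{A, C, E}, {A, E, H}, {C, F}, {F, H}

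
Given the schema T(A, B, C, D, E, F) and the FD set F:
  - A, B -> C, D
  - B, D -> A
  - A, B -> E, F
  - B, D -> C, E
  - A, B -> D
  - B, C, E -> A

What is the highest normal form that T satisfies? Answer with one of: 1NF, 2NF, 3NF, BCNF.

BCNF

Candidate keys: {A, B}, {B, C, E}, {B, D}. Prime attributes: {A, B, C, D, E}.
Each dependency's left side is a superkey — BCNF holds.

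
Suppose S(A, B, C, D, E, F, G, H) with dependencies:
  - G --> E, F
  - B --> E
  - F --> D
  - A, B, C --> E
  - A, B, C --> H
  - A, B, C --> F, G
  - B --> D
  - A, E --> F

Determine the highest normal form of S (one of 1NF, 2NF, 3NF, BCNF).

Candidate key: {A, B, C}. Prime attributes: {A, B, C}.
G --> E, F: {G}⁺ = {D, E, F, G}, which is not all of the attributes, so the left side is not a superkey — BCNF is violated.
Because {E, F} are non-prime and the left side of G --> E, F is not a superkey, the relation is not in 3NF.
Since {B} ⊂ {A, B, C} and {B}⁺ ⊇ {D, E} with {D, E} non-prime, there is a partial dependency; 2NF fails.

1NF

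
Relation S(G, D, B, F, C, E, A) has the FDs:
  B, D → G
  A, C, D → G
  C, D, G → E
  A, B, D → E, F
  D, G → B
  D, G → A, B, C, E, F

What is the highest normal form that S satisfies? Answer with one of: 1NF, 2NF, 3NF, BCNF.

Candidate keys: {A, C, D}, {B, D}, {D, G}. Prime attributes: {A, B, C, D, G}.
Every FD has a superkey on the left, so the relation is in BCNF.

BCNF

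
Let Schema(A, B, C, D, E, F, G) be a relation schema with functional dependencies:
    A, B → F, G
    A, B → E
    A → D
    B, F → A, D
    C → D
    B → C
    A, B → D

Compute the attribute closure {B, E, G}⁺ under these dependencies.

{B, C, D, E, G}

Start with {B, E, G}.
B → C applies; add {C} → now {B, C, E, G}.
C → D applies; add {D} → now {B, C, D, E, G}.
No further FD applies.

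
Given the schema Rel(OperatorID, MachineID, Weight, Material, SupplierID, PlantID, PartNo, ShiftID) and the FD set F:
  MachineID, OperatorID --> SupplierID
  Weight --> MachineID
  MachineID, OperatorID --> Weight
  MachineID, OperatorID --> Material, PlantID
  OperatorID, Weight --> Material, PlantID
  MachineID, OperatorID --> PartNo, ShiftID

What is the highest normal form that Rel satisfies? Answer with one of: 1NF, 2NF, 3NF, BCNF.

Candidate keys: {MachineID, OperatorID}, {OperatorID, Weight}. Prime attributes: {MachineID, OperatorID, Weight}.
Weight --> MachineID breaks BCNF: {Weight}⁺ = {MachineID, Weight}, so {Weight} is not a superkey.
Its right-hand attributes {MachineID} are all prime, as are those of every other non-superkey FD — the relation is in 3NF.

3NF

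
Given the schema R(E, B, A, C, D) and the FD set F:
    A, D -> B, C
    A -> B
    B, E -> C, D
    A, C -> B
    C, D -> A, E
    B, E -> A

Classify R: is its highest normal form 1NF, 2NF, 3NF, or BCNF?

Candidate keys: {A, D}, {A, E}, {B, E}, {C, D}. Prime attributes: {A, B, C, D, E}.
A -> B breaks BCNF: {A}⁺ = {A, B}, so {A} is not a superkey.
But every attribute on its right side ({B}) is prime, and the same holds for every other non-superkey FD, so 3NF still holds.

3NF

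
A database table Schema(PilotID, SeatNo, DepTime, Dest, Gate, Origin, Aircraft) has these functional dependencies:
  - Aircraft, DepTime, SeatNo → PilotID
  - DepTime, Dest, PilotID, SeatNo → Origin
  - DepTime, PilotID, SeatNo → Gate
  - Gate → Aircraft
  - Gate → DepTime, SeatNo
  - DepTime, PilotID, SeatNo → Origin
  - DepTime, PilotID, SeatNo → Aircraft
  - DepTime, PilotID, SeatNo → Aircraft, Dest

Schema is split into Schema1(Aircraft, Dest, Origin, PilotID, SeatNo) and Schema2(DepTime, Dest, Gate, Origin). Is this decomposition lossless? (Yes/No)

Common attributes: {Dest, Origin}; their closure is {Dest, Origin}.
The closure covers neither Schema1 nor Schema2 entirely; the join is not lossless.

No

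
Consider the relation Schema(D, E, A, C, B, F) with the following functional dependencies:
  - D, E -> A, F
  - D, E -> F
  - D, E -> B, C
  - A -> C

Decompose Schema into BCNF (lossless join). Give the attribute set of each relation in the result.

{A, B, D, E, F}; {A, C}

Candidate key of the original relation: {D, E}.
In {A, B, C, D, E, F}, {A} is not a superkey ({A}⁺ restricted to this set is {A, C}), so split on A -> C into {A, C} and {A, B, D, E, F}.
{A, C}: every determinant is a superkey — BCNF.
{A, B, D, E, F}: every determinant is a superkey — BCNF.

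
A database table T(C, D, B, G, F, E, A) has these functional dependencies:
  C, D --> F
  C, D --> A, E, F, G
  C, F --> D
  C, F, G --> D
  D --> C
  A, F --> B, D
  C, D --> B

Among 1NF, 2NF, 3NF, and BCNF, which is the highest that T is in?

BCNF

Candidate keys: {A, F}, {C, F}, {D}. Prime attributes: {A, C, D, F}.
The left-hand side of every FD is a superkey, so BCNF is satisfied.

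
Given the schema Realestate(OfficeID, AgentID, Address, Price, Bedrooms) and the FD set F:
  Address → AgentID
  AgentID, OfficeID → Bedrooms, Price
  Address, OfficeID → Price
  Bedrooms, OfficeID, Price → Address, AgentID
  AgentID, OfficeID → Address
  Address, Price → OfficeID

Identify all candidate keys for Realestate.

{Address, OfficeID}, {Address, Price}, {AgentID, OfficeID}, {Bedrooms, OfficeID, Price}

{Address, OfficeID} is a candidate key since {Address, OfficeID}⁺ = {Address, AgentID, Bedrooms, OfficeID, Price} covers every attribute.
{Address, Price} is a candidate key since {Address, Price}⁺ = {Address, AgentID, Bedrooms, OfficeID, Price} covers every attribute.
{AgentID, OfficeID} is a candidate key since {AgentID, OfficeID}⁺ = {Address, AgentID, Bedrooms, OfficeID, Price} covers every attribute.
{Bedrooms, OfficeID, Price} is a candidate key since {Bedrooms, OfficeID, Price}⁺ = {Address, AgentID, Bedrooms, OfficeID, Price} covers every attribute.
Any other superkey properly contains one of these, so there are no further candidate keys.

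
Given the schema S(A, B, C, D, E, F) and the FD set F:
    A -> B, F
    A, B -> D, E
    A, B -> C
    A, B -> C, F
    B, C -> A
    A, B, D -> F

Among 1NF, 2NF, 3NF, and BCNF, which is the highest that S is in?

Candidate keys: {A}, {B, C}. Prime attributes: {A, B, C}.
Each dependency's left side is a superkey — BCNF holds.

BCNF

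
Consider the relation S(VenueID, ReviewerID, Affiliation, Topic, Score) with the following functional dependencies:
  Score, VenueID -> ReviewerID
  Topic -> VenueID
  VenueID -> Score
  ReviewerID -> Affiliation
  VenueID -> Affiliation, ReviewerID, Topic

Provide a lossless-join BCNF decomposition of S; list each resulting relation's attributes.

Candidate keys of the original relation: {Topic}, {VenueID}.
Within {Affiliation, ReviewerID, Score, Topic, VenueID}: {ReviewerID}⁺ ∩ {Affiliation, ReviewerID, Score, Topic, VenueID} = {Affiliation, ReviewerID}, not the whole set, so ReviewerID -> Affiliation violates BCNF; decompose into {Affiliation, ReviewerID} and {ReviewerID, Score, Topic, VenueID}.
{Affiliation, ReviewerID} is in BCNF.
{ReviewerID, Score, Topic, VenueID} is in BCNF.

{Affiliation, ReviewerID}; {ReviewerID, Score, Topic, VenueID}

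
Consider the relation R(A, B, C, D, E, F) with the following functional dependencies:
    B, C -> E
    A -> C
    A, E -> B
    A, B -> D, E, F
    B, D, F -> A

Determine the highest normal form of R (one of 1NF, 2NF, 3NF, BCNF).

Candidate keys: {A, B}, {A, E}, {B, D, F}. Prime attributes: {A, B, D, E, F}.
For B, C -> E we have {B, C}⁺ = {B, C, E}; {B, C} is not a superkey, so BCNF fails.
A -> C determines the non-prime attribute {C} from a non-superkey — 3NF is violated.
Since {A} ⊂ {A, B} and {A}⁺ ⊇ {C} with {C} non-prime, there is a partial dependency; 2NF fails.

1NF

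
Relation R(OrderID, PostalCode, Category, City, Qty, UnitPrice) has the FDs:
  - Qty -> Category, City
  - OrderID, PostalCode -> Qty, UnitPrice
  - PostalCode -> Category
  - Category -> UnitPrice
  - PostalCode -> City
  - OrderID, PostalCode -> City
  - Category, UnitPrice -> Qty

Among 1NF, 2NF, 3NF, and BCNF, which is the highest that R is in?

1NF

Candidate key: {OrderID, PostalCode}. Prime attributes: {OrderID, PostalCode}.
For Qty -> Category, City we have {Qty}⁺ = {Category, City, Qty, UnitPrice}; {Qty} is not a superkey, so BCNF fails.
Qty -> Category, City determines the non-prime attributes {Category, City} from a non-superkey — 3NF is violated.
{PostalCode} is a proper subset of the key {OrderID, PostalCode}, and {PostalCode}⁺ contains the non-prime attributes {Category, City, Qty, UnitPrice} — a partial dependency, so 2NF is violated.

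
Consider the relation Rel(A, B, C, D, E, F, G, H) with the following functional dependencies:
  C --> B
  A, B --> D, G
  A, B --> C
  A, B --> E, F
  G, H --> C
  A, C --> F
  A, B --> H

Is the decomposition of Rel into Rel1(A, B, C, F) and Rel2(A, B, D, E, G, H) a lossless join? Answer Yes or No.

Rel1 ∩ Rel2 = {A, B}; its closure under F is {A, B, C, D, E, F, G, H}.
Rel1 is contained in that closure, so Rel1 ∩ Rel2 --> Rel1 holds and the join is lossless.

Yes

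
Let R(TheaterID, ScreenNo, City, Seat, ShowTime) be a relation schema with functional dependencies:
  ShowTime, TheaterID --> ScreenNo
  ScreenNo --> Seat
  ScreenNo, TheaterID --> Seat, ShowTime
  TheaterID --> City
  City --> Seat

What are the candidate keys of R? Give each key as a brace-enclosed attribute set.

No FD produces {TheaterID}, so it must be in every candidate key.
{ScreenNo, TheaterID} is a candidate key since {ScreenNo, TheaterID}⁺ = {City, ScreenNo, Seat, ShowTime, TheaterID} covers every attribute.
{ShowTime, TheaterID} is a candidate key since {ShowTime, TheaterID}⁺ = {City, ScreenNo, Seat, ShowTime, TheaterID} covers every attribute.
Any other superkey properly contains one of these, so there are no further candidate keys.

{ScreenNo, TheaterID}, {ShowTime, TheaterID}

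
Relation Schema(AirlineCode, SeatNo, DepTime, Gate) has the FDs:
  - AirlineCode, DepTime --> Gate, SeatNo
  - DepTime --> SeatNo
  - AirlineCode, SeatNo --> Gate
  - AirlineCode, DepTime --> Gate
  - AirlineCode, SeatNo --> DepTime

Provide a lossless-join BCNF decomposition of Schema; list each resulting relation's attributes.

{AirlineCode, DepTime, Gate}; {DepTime, SeatNo}

Candidate keys of the original relation: {AirlineCode, DepTime}, {AirlineCode, SeatNo}.
Within {AirlineCode, DepTime, Gate, SeatNo}: {DepTime}⁺ ∩ {AirlineCode, DepTime, Gate, SeatNo} = {DepTime, SeatNo}, not the whole set, so DepTime --> SeatNo violates BCNF; decompose into {DepTime, SeatNo} and {AirlineCode, DepTime, Gate}.
{DepTime, SeatNo} is in BCNF.
{AirlineCode, DepTime, Gate} is in BCNF.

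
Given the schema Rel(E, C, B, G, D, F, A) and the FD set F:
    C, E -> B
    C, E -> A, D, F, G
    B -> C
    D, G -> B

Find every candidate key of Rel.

{E} never appears on the right of any FD, so every key must include it.
{B, E} is a candidate key since {B, E}⁺ = {A, B, C, D, E, F, G} covers every attribute.
{C, E} is a candidate key since {C, E}⁺ = {A, B, C, D, E, F, G} covers every attribute.
{D, E, G} is a candidate key since {D, E, G}⁺ = {A, B, C, D, E, F, G} covers every attribute.
These are minimal and exhaustive — every other superkey contains one of them.

{B, E}, {C, E}, {D, E, G}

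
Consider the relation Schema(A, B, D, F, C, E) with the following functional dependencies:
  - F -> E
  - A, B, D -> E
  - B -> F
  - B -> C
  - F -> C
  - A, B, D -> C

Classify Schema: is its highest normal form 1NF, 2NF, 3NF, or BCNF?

1NF

Candidate key: {A, B, D}. Prime attributes: {A, B, D}.
F -> E breaks BCNF: {F}⁺ = {C, E, F}, so {F} is not a superkey.
F -> E has non-prime {E} on the right and a non-superkey on the left, so 3NF fails.
Since {B} ⊂ {A, B, D} and {B}⁺ ⊇ {C, E, F} with {C, E, F} non-prime, there is a partial dependency; 2NF fails.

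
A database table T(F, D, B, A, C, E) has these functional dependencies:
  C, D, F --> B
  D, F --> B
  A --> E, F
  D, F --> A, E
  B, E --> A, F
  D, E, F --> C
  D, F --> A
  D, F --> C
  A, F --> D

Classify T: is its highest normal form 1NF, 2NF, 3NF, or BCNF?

Candidate keys: {A}, {B, E}, {D, F}. Prime attributes: {A, B, D, E, F}.
Each dependency's left side is a superkey — BCNF holds.

BCNF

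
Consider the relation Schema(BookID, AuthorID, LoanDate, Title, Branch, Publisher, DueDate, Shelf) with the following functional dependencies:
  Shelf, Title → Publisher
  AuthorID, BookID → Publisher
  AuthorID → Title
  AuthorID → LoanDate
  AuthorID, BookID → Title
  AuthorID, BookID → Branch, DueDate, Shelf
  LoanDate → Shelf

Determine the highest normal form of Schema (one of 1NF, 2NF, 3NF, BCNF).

Candidate key: {AuthorID, BookID}. Prime attributes: {AuthorID, BookID}.
For Shelf, Title → Publisher we have {Shelf, Title}⁺ = {Publisher, Shelf, Title}; {Shelf, Title} is not a superkey, so BCNF fails.
Shelf, Title → Publisher has non-prime {Publisher} on the right and a non-superkey on the left, so 3NF fails.
{AuthorID} is a proper subset of the key {AuthorID, BookID}, and {AuthorID}⁺ contains the non-prime attributes {LoanDate, Publisher, Shelf, Title} — a partial dependency, so 2NF is violated.

1NF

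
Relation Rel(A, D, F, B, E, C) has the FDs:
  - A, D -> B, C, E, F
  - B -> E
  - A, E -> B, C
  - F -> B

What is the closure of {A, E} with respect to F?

Start with {A, E}.
A, E -> B, C applies; add {B, C} → now {A, B, C, E}.
No further FD applies.

{A, B, C, E}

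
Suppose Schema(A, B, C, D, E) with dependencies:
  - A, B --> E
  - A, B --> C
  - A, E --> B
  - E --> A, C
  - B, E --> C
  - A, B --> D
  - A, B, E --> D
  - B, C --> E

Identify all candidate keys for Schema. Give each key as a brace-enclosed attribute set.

{E}⁺ = {A, B, C, D, E}, which is every attribute, so {E} is a candidate key.
{A, B}⁺ = {A, B, C, D, E}, which is every attribute, so {A, B} is a candidate key.
{B, C}⁺ = {A, B, C, D, E}, which is every attribute, so {B, C} is a candidate key.
Any other superkey properly contains one of these, so there are no further candidate keys.

{A, B}, {B, C}, {E}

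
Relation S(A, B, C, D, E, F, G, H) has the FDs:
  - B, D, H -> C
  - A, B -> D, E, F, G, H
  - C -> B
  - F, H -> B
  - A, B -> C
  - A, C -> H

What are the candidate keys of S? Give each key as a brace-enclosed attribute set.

{A, B}, {A, C}, {A, F, H}

Attributes never on any right-hand side: {A} — every candidate key must contain it.
Closure of {A, B} is {A, B, C, D, E, F, G, H}, the whole schema; {A, B} is a candidate key.
Closure of {A, C} is {A, B, C, D, E, F, G, H}, the whole schema; {A, C} is a candidate key.
Closure of {A, F, H} is {A, B, C, D, E, F, G, H}, the whole schema; {A, F, H} is a candidate key.
No proper subset of any of these is a key, and no other minimal superkey exists.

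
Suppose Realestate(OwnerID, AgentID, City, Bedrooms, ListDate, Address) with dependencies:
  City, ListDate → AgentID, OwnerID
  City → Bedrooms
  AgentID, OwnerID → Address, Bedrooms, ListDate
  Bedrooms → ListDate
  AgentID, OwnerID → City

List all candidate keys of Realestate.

{City} is a candidate key since {City}⁺ = {Address, AgentID, Bedrooms, City, ListDate, OwnerID} covers every attribute.
{AgentID, OwnerID} is a candidate key since {AgentID, OwnerID}⁺ = {Address, AgentID, Bedrooms, City, ListDate, OwnerID} covers every attribute.
Any other superkey properly contains one of these, so there are no further candidate keys.

{AgentID, OwnerID}, {City}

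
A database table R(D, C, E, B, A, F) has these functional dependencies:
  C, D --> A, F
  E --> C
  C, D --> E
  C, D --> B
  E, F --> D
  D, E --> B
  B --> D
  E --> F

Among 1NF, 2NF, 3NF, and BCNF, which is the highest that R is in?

Candidate keys: {B, C}, {C, D}, {E}. Prime attributes: {B, C, D, E}.
For B --> D we have {B}⁺ = {B, D}; {B} is not a superkey, so BCNF fails.
Its right-hand attributes {D} are all prime, as are those of every other non-superkey FD — the relation is in 3NF.

3NF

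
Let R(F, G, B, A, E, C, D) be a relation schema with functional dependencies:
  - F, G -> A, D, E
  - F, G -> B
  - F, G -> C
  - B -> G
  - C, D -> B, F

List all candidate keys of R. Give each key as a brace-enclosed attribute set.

{B, F}, {C, D}, {F, G}

Closure of {B, F} is {A, B, C, D, E, F, G}, the whole schema; {B, F} is a candidate key.
Closure of {C, D} is {A, B, C, D, E, F, G}, the whole schema; {C, D} is a candidate key.
Closure of {F, G} is {A, B, C, D, E, F, G}, the whole schema; {F, G} is a candidate key.
These are minimal and exhaustive — every other superkey contains one of them.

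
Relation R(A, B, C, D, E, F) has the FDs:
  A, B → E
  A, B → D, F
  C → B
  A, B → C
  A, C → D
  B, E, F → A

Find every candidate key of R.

Closure of {A, B} is {A, B, C, D, E, F}, the whole schema; {A, B} is a candidate key.
Closure of {A, C} is {A, B, C, D, E, F}, the whole schema; {A, C} is a candidate key.
Closure of {B, E, F} is {A, B, C, D, E, F}, the whole schema; {B, E, F} is a candidate key.
Closure of {C, E, F} is {A, B, C, D, E, F}, the whole schema; {C, E, F} is a candidate key.
No proper subset of any of these is a key, and no other minimal superkey exists.

{A, B}, {A, C}, {B, E, F}, {C, E, F}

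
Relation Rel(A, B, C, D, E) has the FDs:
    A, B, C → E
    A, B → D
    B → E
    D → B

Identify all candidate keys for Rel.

{A, C} never appear on the right of any FD, so every key must include all of them.
{A, B, C}⁺ = {A, B, C, D, E}, which is every attribute, so {A, B, C} is a candidate key.
{A, C, D}⁺ = {A, B, C, D, E}, which is every attribute, so {A, C, D} is a candidate key.
These are minimal and exhaustive — every other superkey contains one of them.

{A, B, C}, {A, C, D}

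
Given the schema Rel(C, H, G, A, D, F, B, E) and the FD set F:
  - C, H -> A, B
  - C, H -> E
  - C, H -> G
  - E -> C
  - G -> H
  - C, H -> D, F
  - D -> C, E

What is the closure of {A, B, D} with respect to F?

{A, B, C, D, E}

Start with {A, B, D}.
D -> C, E applies; add {C, E} → now {A, B, C, D, E}.
No further FD applies.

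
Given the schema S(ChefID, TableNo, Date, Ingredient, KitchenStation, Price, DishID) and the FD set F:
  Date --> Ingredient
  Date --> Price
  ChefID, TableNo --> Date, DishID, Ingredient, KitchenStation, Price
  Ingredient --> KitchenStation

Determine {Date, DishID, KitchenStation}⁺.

{Date, DishID, Ingredient, KitchenStation, Price}

Start with {Date, DishID, KitchenStation}.
Date --> Ingredient applies; add {Ingredient} → now {Date, DishID, Ingredient, KitchenStation}.
Date --> Price applies; add {Price} → now {Date, DishID, Ingredient, KitchenStation, Price}.
No further FD applies.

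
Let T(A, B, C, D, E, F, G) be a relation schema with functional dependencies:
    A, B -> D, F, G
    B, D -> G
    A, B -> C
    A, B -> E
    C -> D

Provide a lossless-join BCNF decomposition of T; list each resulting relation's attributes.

{A, B, C, E, F}; {B, D, G}; {C, D}

Candidate key of the original relation: {A, B}.
Within {A, B, C, D, E, F, G}: {B, D}⁺ ∩ {A, B, C, D, E, F, G} = {B, D, G}, not the whole set, so B, D -> G violates BCNF; decompose into {B, D, G} and {A, B, C, D, E, F}.
{B, D, G} has no BCNF violation.
Within {A, B, C, D, E, F}: {C}⁺ ∩ {A, B, C, D, E, F} = {C, D}, not the whole set, so C -> D violates BCNF; decompose into {C, D} and {A, B, C, E, F}.
{C, D} has no BCNF violation.
{A, B, C, E, F} has no BCNF violation.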